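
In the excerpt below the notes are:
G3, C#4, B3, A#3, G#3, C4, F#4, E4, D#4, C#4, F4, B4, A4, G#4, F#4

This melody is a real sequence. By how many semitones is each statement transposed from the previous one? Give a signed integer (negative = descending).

With a 5-note motive the entries are G3, C4, F4, each up a 4th from the previous.
G3→C4 is 60 − 55 = 5 semitones.

5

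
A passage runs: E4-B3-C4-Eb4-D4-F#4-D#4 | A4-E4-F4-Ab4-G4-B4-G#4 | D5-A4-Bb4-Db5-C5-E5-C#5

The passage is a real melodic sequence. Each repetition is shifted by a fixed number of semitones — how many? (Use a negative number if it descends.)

5

With a 7-note motive the entries are E4, A4, D5, each up a 4th from the previous.
Counting half-steps from E4 to A4: 5.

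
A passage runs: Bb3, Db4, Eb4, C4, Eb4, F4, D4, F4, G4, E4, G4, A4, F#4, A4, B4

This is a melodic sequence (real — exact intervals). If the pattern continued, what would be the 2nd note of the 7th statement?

C#5

Grouping in 3s, the 2nd note of each cell is Db4, Eb4, F4, G4, A4.
Each moves up a 2nd. Continuing: B4 → C#5.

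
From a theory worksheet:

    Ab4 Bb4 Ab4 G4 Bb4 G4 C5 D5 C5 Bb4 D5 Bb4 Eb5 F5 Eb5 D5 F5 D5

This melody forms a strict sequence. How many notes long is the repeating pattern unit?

18 notes total. Splitting into 3 groups of 6:
Ab4 Bb4 Ab4 G4 Bb4 G4 | C5 D5 C5 Bb4 D5 Bb4 | Eb5 F5 Eb5 D5 F5 D5
That's a consistent up a 3rd shift per cell, and no other grouping gives one.

6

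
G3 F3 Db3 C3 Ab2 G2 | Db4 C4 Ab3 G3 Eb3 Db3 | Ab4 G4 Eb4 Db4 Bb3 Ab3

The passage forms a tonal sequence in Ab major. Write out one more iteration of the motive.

Eb5 Db5 Bb4 Ab4 F4 Eb4

With a 6-note motive the entries are G3, Db4, Ab4, each up a 5th from the previous.
From Eb5 the diatonic shape gives Eb5 Db5 Bb4 Ab4 F4 Eb4.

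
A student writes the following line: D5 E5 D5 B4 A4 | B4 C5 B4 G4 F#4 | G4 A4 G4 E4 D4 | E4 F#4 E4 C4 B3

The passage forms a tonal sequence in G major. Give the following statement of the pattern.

With a 5-note motive the entries are D5, B4, G4, E4, each down a 3rd from the previous.
So cell 5 is C4 D4 C4 A3 G3.

C4 D4 C4 A3 G3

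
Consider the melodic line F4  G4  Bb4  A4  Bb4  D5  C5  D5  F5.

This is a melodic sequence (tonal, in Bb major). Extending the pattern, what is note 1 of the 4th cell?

Grouping in 3s, the 1st note of each cell is F4, A4, C5.
From C5, up a 3rd gives Eb5.

Eb5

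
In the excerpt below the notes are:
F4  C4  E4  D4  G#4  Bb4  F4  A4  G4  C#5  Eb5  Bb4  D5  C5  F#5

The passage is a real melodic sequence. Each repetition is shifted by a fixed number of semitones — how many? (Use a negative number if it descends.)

Taking 5-note groups, the heads are F4, Bb4, Eb5: the pattern moves up a 4th.
Counting half-steps from F4 to Bb4: 5.

5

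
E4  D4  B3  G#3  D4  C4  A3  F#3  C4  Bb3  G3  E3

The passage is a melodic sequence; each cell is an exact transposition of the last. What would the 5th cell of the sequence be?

Ab3 Gb3 Eb3 C3

Taking 4-note groups, the heads are E4, D4, C4: the pattern moves down a 2nd.
Carrying on: Bb3 → Ab3.
Statement 5 starts on Ab3 and keeps the same exact contour: Ab3 Gb3 Eb3 C3.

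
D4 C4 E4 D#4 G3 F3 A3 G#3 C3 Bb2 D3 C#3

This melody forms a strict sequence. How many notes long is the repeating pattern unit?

4

Try groups of 4 (3 cells in 12 notes):
D4 C4 E4 D#4 | G3 F3 A3 G#3 | C3 Bb2 D3 C#3
Each cell is the previous one down a 5th — so the unit is 4 notes.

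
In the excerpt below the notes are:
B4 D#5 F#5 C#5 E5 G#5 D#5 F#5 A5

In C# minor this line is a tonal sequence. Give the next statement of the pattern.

Taking 3-note groups, the heads are B4, C#5, D#5: the pattern moves up a 2nd.
So cell 4 is E5 G#5 B5.

E5 G#5 B5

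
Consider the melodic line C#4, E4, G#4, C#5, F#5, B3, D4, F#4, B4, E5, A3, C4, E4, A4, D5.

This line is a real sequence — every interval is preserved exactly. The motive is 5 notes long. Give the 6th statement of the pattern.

Unit = 5 notes; the statements start on C#4, B3, A3, moving down a 2nd each time.
Extending down a 2nd: G3 → F3 → Eb3.
Statement 6 starts on Eb3 and keeps the same exact contour: Eb3 Gb3 Bb3 Eb4 Ab4.

Eb3 Gb3 Bb3 Eb4 Ab4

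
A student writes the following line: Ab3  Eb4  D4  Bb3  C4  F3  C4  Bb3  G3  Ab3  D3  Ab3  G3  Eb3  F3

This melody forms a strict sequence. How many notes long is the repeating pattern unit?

5

Try groups of 5 (3 cells in 15 notes):
Ab3 Eb4 D4 Bb3 C4 | F3 C4 Bb3 G3 Ab3 | D3 Ab3 G3 Eb3 F3
Every group is a transposition down a 3rd of the one before; no shorter unit works.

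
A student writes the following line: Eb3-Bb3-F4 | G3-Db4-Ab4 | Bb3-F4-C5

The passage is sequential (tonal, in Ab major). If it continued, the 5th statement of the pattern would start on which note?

F4

The 3-note cells begin on Eb3, G3, Bb3 — each up a 3rd from the last.
Continuing: Db4 → F4. Statement 5 starts on F4.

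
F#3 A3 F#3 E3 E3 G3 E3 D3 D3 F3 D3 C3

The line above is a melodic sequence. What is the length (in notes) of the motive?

There are 12 notes; a 4-note unit gives 3 cells:
F#3 A3 F#3 E3 | E3 G3 E3 D3 | D3 F3 D3 C3
Each cell is the previous one down a 2nd — so the unit is 4 notes.

4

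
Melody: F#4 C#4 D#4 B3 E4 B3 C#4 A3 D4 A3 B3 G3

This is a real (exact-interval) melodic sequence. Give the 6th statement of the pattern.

Taking 4-note groups, the heads are F#4, E4, D4: the pattern moves down a 2nd.
Extending down a 2nd: C4 → Bb3 → Ab3.
So cell 6 is Ab3 Eb3 F3 Db3.

Ab3 Eb3 F3 Db3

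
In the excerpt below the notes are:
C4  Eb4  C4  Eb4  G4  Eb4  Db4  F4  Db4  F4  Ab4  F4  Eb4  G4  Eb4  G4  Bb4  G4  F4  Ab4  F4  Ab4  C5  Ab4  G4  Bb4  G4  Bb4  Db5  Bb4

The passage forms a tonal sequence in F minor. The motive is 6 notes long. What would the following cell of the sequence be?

Ab4 C5 Ab4 C5 Eb5 C5

Unit = 6 notes; the statements start on C4, Db4, Eb4, F4, G4, moving up a 2nd each time.
Statement 6 starts on Ab4 and keeps the same diatonic contour: Ab4 C5 Ab4 C5 Eb5 C5.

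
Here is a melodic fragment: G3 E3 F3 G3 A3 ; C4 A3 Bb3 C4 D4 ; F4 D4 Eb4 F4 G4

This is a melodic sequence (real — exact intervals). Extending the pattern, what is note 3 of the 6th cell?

The unit is 5 notes. Position-3 pitches of the 3 shown cells: F3, Bb3, Eb4.
Extending up a 4th: Ab4 → Db5 → Gb5.

Gb5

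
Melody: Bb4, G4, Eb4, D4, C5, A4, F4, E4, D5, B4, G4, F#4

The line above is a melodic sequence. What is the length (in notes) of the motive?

4

12 notes total. Splitting into 3 groups of 4:
Bb4 G4 Eb4 D4 | C5 A4 F4 E4 | D5 B4 G4 F#4
That's a consistent up a 2nd shift per cell, and no other grouping gives one.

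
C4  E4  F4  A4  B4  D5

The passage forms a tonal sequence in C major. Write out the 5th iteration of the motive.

A5 C6

Taking 2-note groups, the heads are C4, F4, B4: the pattern moves up a 4th.
Carrying on: E5 → A5.
Statement 5 starts on A5 and keeps the same diatonic contour: A5 C6.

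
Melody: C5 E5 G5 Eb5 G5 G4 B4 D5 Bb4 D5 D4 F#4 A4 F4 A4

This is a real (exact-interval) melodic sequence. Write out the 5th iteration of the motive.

E3 G#3 B3 G3 B3

With a 5-note motive the entries are C5, G4, D4, each down a 4th from the previous.
Extending down a 4th: A3 → E3.
Statement 5 starts on E3 and keeps the same exact contour: E3 G#3 B3 G3 B3.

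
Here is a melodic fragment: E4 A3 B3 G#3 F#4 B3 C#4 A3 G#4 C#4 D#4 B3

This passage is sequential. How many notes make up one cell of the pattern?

There are 12 notes; a 4-note unit gives 3 cells:
E4 A3 B3 G#3 | F#4 B3 C#4 A3 | G#4 C#4 D#4 B3
That's a consistent up a 2nd shift per cell, and no other grouping gives one.

4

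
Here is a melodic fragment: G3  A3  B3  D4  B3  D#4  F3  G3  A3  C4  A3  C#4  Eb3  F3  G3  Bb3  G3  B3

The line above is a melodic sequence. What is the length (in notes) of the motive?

18 notes total. Splitting into 3 groups of 6:
G3 A3 B3 D4 B3 D#4 | F3 G3 A3 C4 A3 C#4 | Eb3 F3 G3 Bb3 G3 B3
Each cell is the previous one down a 2nd — so the unit is 6 notes.

6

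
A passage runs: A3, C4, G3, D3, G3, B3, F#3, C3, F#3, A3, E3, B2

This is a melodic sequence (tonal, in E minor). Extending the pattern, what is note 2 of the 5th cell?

F#3

Grouping in 4s, the 2nd note of each cell is C4, B3, A3.
Extending down a 2nd: G3 → F#3.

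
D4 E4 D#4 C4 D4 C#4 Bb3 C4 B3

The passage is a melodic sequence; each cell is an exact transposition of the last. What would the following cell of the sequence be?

Taking 3-note groups, the heads are D4, C4, Bb3: the pattern moves down a 2nd.
Statement 4 starts on Ab3 and keeps the same exact contour: Ab3 Bb3 A3.

Ab3 Bb3 A3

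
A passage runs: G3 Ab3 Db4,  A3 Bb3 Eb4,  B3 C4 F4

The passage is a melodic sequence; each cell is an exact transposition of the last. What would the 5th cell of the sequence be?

D#4 E4 A4

Unit = 3 notes; the statements start on G3, A3, B3, moving up a 2nd each time.
Extending up a 2nd: C#4 → D#4.
From D#4 the exact shape gives D#4 E4 A4.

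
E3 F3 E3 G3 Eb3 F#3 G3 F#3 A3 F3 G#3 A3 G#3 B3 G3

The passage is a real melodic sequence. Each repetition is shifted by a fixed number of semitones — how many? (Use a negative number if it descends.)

2

Taking 5-note groups, the heads are E3, F#3, G#3: the pattern moves up a 2nd.
Counting half-steps from E3 to F#3: 2.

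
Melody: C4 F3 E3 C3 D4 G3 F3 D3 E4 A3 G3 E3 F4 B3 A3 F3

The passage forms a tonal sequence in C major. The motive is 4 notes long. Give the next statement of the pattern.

G4 C4 B3 G3

Taking 4-note groups, the heads are C4, D4, E4, F4: the pattern moves up a 2nd.
From G4 the diatonic shape gives G4 C4 B3 G3.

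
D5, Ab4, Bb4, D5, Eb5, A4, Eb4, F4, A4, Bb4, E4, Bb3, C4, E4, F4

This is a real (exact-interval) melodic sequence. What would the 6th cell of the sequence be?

The 5-note cells begin on D5, A4, E4 — each down a 4th from the last.
Continuing the starts: B3 → F#3 → C#3.
So cell 6 is C#3 G2 A2 C#3 D3.

C#3 G2 A2 C#3 D3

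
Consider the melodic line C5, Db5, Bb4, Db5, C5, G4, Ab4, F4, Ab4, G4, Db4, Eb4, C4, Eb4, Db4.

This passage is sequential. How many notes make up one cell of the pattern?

5

There are 15 notes; a 5-note unit gives 3 cells:
C5 Db5 Bb4 Db5 C5 | G4 Ab4 F4 Ab4 G4 | Db4 Eb4 C4 Eb4 Db4
Each cell is the previous one down a 4th — so the unit is 5 notes.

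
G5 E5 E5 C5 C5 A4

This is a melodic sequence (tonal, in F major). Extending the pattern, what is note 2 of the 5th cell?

D4

The unit is 2 notes. Position-2 pitches of the 3 shown cells: E5, C5, A4.
Each moves down a 3rd. Continuing: F4 → D4.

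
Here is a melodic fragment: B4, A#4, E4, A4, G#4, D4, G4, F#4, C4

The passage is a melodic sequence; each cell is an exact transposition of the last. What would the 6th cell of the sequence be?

Db4 C4 Gb3

With a 3-note motive the entries are B4, A4, G4, each down a 2nd from the previous.
Carrying on: F4 → Eb4 → Db4.
Statement 6 starts on Db4 and keeps the same exact contour: Db4 C4 Gb3.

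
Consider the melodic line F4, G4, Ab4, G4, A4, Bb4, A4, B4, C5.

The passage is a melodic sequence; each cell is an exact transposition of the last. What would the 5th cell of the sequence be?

The 3-note cells begin on F4, G4, A4 — each up a 2nd from the last.
Carrying on: B4 → C#5.
From C#5 the exact shape gives C#5 D#5 E5.

C#5 D#5 E5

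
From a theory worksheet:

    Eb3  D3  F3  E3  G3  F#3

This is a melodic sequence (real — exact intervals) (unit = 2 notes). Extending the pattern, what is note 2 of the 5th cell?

A#3

With 2-note cells, note 2 of each statement runs D3, E3, F#3.
Each moves up a 2nd. Continuing: G#3 → A#3.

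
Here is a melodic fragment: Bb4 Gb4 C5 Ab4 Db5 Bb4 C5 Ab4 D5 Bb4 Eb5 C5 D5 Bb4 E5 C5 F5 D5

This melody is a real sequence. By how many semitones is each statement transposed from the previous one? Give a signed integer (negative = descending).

With a 6-note motive the entries are Bb4, C5, D5, each up a 2nd from the previous.
Counting half-steps from Bb4 to C5: 2.

2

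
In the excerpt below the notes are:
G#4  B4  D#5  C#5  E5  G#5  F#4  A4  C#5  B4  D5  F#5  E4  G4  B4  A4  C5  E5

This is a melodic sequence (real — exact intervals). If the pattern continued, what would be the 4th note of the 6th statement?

Grouping in 6s, the 4th note of each cell is C#5, B4, A4.
Carrying that down a 2nd forward: G4 → F4 → Eb4.

Eb4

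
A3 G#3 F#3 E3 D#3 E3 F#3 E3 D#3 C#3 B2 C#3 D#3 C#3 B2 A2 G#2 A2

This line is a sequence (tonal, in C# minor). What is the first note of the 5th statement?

G#2

The 6-note cells begin on A3, F#3, D#3 — each down a 3rd from the last.
Continuing: B2 → G#2. Statement 5 starts on G#2.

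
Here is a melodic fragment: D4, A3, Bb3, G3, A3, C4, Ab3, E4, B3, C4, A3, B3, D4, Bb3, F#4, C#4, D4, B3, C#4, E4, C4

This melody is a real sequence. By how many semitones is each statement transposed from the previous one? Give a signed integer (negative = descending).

Unit = 7 notes; the statements start on D4, E4, F#4, moving up a 2nd each time.
Counting half-steps from D4 to E4: 2.

2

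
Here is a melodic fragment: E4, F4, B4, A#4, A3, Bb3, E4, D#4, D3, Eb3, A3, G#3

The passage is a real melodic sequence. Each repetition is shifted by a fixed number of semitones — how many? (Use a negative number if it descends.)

-7

Unit = 4 notes; the statements start on E4, A3, D3, moving down a 5th each time.
E4→A3 is 57 − 64 = -7 semitones.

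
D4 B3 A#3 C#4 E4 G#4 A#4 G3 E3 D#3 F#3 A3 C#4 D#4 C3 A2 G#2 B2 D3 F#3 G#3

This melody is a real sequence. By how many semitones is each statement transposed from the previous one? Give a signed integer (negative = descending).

Taking 7-note groups, the heads are D4, G3, C3: the pattern moves down a 5th.
D4→G3 is 55 − 62 = -7 semitones.

-7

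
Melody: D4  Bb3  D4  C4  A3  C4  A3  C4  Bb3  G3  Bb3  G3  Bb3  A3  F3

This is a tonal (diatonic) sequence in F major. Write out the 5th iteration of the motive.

With a 5-note motive the entries are D4, C4, Bb3, each down a 2nd from the previous.
Extending down a 2nd: A3 → G3.
From G3 the diatonic shape gives G3 E3 G3 F3 D3.

G3 E3 G3 F3 D3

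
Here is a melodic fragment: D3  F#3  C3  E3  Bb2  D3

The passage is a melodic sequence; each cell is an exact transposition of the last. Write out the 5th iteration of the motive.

Gb2 Bb2

Taking 2-note groups, the heads are D3, C3, Bb2: the pattern moves down a 2nd.
Carrying on: Ab2 → Gb2.
From Gb2 the exact shape gives Gb2 Bb2.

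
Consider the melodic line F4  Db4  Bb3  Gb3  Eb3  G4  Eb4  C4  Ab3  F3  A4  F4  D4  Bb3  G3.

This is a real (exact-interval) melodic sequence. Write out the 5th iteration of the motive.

With a 5-note motive the entries are F4, G4, A4, each up a 2nd from the previous.
Continuing the starts: B4 → C#5.
From C#5 the exact shape gives C#5 A4 F#4 D4 B3.

C#5 A4 F#4 D4 B3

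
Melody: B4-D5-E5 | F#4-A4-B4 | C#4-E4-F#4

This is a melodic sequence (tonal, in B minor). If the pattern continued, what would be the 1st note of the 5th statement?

D3

With 3-note cells, note 1 of each statement runs B4, F#4, C#4.
Extending down a 4th: G3 → D3.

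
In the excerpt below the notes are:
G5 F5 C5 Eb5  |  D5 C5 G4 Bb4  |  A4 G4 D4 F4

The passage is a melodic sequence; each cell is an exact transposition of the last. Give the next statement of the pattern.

With a 4-note motive the entries are G5, D5, A4, each down a 4th from the previous.
Statement 4 starts on E4 and keeps the same exact contour: E4 D4 A3 C4.

E4 D4 A3 C4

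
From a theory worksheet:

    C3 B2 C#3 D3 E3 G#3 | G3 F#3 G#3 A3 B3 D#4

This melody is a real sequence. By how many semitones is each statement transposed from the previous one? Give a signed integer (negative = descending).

The 6-note cells begin on C3, G3 — each up a 5th from the last.
Counting half-steps from C3 to G3: 7.

7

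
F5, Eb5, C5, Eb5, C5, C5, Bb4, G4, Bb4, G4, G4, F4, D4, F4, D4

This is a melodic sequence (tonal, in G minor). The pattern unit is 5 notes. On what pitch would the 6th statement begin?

Eb3

Taking 5-note groups, the heads are F5, C5, G4: the pattern moves down a 4th.
Continuing: D4 → A3 → Eb3. Statement 6 starts on Eb3.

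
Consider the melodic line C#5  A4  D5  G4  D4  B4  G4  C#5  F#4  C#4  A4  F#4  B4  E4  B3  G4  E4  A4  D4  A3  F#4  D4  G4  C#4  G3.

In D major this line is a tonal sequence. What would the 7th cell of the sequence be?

With a 5-note motive the entries are C#5, B4, A4, G4, F#4, each down a 2nd from the previous.
Carrying on: E4 → D4.
So cell 7 is D4 B3 E4 A3 E3.

D4 B3 E4 A3 E3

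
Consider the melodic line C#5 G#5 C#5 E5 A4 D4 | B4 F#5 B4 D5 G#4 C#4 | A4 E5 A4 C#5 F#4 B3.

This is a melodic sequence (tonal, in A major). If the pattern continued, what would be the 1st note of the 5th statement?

The unit is 6 notes. Position-1 pitches of the 3 shown cells: C#5, B4, A4.
Extending down a 2nd: G#4 → F#4.

F#4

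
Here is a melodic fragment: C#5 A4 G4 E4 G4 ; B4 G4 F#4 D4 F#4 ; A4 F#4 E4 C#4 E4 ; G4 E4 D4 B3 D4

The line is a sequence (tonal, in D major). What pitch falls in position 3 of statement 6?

The unit is 5 notes. Position-3 pitches of the 4 shown cells: G4, F#4, E4, D4.
Extending down a 2nd: C#4 → B3.

B3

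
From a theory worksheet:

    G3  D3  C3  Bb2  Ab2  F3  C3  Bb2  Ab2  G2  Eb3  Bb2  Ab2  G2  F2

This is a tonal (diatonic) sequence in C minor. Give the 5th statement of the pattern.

Taking 5-note groups, the heads are G3, F3, Eb3: the pattern moves down a 2nd.
Carrying on: D3 → C3.
So cell 5 is C3 G2 F2 Eb2 D2.

C3 G2 F2 Eb2 D2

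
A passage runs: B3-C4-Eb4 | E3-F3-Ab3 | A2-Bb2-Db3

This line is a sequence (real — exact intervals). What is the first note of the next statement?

With a 3-note motive the entries are B3, E3, A2, each down a 5th from the previous.
One more step down a 5th gives D2.

D2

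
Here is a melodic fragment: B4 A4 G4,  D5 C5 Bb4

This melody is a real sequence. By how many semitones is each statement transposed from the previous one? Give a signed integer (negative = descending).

With a 3-note motive the entries are B4, D5, each up a 3rd from the previous.
Counting half-steps from B4 to D5: 3.

3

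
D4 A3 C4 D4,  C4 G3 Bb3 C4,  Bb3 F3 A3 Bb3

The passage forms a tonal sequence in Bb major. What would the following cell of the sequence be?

A3 Eb3 G3 A3

The 4-note cells begin on D4, C4, Bb3 — each down a 2nd from the last.
So cell 4 is A3 Eb3 G3 A3.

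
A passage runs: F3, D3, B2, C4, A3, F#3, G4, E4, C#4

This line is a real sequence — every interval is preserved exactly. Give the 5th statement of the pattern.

A5 F#5 D#5

Taking 3-note groups, the heads are F3, C4, G4: the pattern moves up a 5th.
Carrying on: D5 → A5.
Statement 5 starts on A5 and keeps the same exact contour: A5 F#5 D#5.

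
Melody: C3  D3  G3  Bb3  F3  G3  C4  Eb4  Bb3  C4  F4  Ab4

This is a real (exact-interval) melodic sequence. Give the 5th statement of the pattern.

Unit = 4 notes; the statements start on C3, F3, Bb3, moving up a 4th each time.
Extending up a 4th: Eb4 → Ab4.
Statement 5 starts on Ab4 and keeps the same exact contour: Ab4 Bb4 Eb5 Gb5.

Ab4 Bb4 Eb5 Gb5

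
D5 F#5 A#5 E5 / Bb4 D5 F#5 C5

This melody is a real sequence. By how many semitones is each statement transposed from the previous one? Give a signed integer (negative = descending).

-4

Unit = 4 notes; the statements start on D5, Bb4, moving down a 3rd each time.
D5→Bb4 is 70 − 74 = -4 semitones.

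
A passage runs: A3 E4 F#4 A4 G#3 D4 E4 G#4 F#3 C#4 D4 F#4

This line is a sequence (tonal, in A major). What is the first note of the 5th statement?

With a 4-note motive the entries are A3, G#3, F#3, each down a 2nd from the previous.
Extending the heads down a 2nd: E3 → D3.

D3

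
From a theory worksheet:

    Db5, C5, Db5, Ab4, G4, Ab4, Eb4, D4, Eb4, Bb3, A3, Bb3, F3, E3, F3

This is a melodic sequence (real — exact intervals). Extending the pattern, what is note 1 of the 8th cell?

D2

Grouping in 3s, the 1st note of each cell is Db5, Ab4, Eb4, Bb3, F3.
Extending down a 4th: C3 → G2 → D2.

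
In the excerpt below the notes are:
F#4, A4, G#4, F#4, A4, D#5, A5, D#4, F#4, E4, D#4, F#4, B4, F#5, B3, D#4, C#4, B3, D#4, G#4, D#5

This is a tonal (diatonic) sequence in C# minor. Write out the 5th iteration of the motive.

Unit = 7 notes; the statements start on F#4, D#4, B3, moving down a 3rd each time.
Continuing the starts: G#3 → E3.
Statement 5 starts on E3 and keeps the same diatonic contour: E3 G#3 F#3 E3 G#3 C#4 G#4.

E3 G#3 F#3 E3 G#3 C#4 G#4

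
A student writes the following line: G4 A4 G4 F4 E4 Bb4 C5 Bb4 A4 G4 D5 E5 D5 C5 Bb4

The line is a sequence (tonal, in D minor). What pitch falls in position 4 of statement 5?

G5

With 5-note cells, note 4 of each statement runs F4, A4, C5.
Extending up a 3rd: E5 → G5.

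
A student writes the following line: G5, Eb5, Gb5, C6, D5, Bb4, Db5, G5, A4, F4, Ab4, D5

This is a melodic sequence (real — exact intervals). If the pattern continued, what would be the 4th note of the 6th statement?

Grouping in 4s, the 4th note of each cell is C6, G5, D5.
Each moves down a 4th. Continuing: A4 → E4 → B3.

B3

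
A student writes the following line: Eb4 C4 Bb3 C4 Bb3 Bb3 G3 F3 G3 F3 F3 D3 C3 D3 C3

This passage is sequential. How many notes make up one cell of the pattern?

15 notes total. Splitting into 3 groups of 5:
Eb4 C4 Bb3 C4 Bb3 | Bb3 G3 F3 G3 F3 | F3 D3 C3 D3 C3
Every group is a transposition down a 4th of the one before; no shorter unit works.

5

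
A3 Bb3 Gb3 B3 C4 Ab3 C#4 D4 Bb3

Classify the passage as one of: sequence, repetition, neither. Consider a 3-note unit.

Each 3-note cell is the previous one transposed up a 2nd.

sequence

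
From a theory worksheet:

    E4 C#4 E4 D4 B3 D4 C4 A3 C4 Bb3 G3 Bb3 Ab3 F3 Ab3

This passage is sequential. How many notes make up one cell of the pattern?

Try groups of 3 (5 cells in 15 notes):
E4 C#4 E4 | D4 B3 D4 | C4 A3 C4 | Bb3 G3 Bb3 | Ab3 F3 Ab3
Each cell is the previous one down a 2nd — so the unit is 3 notes.

3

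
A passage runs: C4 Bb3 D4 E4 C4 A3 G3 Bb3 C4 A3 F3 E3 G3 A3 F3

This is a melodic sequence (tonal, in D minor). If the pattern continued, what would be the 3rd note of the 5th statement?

The unit is 5 notes. Position-3 pitches of the 3 shown cells: D4, Bb3, G3.
Carrying that down a 3rd forward: E3 → C3.

C3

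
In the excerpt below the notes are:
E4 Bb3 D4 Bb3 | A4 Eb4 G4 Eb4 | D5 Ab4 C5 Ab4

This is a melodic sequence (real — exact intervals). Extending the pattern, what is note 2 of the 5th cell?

Gb5

Grouping in 4s, the 2nd note of each cell is Bb3, Eb4, Ab4.
Each moves up a 4th. Continuing: Db5 → Gb5.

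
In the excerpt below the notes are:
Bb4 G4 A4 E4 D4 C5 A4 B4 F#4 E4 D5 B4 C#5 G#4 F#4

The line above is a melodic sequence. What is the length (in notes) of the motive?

5

Try groups of 5 (3 cells in 15 notes):
Bb4 G4 A4 E4 D4 | C5 A4 B4 F#4 E4 | D5 B4 C#5 G#4 F#4
Every group is a transposition up a 2nd of the one before; no shorter unit works.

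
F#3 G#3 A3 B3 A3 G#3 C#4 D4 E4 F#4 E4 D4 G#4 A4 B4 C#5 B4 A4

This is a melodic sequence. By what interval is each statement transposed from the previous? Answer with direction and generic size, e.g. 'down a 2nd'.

up a 5th

Unit = 6 notes; the statements start on F#3, C#4, G#4, moving up a 5th each time.
From F#3 to C#4: up a 5th.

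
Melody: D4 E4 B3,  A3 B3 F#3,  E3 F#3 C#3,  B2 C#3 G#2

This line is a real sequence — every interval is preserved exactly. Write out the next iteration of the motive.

F#2 G#2 D#2

Unit = 3 notes; the statements start on D4, A3, E3, B2, moving down a 4th each time.
Statement 5 starts on F#2 and keeps the same exact contour: F#2 G#2 D#2.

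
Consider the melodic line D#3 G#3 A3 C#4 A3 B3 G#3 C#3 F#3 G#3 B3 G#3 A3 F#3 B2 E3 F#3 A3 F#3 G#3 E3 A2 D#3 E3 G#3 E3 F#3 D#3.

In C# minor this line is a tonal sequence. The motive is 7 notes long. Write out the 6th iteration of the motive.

F#2 B2 C#3 E3 C#3 D#3 B2

The 7-note cells begin on D#3, C#3, B2, A2 — each down a 2nd from the last.
Extending down a 2nd: G#2 → F#2.
So cell 6 is F#2 B2 C#3 E3 C#3 D#3 B2.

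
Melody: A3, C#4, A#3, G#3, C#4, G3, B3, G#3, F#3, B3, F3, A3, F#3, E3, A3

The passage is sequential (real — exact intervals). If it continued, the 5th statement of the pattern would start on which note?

Unit = 5 notes; the statements start on A3, G3, F3, moving down a 2nd each time.
Extending the heads down a 2nd: Eb3 → Db3.

Db3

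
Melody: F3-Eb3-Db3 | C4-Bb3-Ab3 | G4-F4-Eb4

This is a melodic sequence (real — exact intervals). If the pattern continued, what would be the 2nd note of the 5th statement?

With 3-note cells, note 2 of each statement runs Eb3, Bb3, F4.
Extending up a 5th: C5 → G5.

G5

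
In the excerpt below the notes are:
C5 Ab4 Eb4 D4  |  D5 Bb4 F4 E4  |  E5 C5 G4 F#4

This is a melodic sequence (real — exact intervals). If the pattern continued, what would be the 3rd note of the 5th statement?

Grouping in 4s, the 3rd note of each cell is Eb4, F4, G4.
Extending up a 2nd: A4 → B4.

B4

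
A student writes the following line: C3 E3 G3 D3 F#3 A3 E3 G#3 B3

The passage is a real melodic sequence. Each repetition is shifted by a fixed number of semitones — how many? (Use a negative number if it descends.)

2

The 3-note cells begin on C3, D3, E3 — each up a 2nd from the last.
C3 to D3 spans +2 semitones.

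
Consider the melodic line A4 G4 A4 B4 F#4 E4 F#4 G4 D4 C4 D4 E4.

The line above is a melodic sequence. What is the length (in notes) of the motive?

4

Try groups of 4 (3 cells in 12 notes):
A4 G4 A4 B4 | F#4 E4 F#4 G4 | D4 C4 D4 E4
That's a consistent down a 3rd shift per cell, and no other grouping gives one.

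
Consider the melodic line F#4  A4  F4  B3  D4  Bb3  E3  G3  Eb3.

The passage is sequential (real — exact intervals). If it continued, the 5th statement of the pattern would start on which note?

D2

The 3-note cells begin on F#4, B3, E3 — each down a 5th from the last.
Extending the heads down a 5th: A2 → D2.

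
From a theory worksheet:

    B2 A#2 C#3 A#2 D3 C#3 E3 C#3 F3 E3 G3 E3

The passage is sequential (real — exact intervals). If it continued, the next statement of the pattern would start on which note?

Ab3

With a 4-note motive the entries are B2, D3, F3, each up a 3rd from the previous.
The next head, up a 3rd from F3, is Ab3.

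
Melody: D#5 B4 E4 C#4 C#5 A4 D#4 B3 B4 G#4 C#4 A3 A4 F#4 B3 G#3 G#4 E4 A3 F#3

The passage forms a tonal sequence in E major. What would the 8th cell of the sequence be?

The 4-note cells begin on D#5, C#5, B4, A4, G#4 — each down a 2nd from the last.
Extending down a 2nd: F#4 → E4 → D#4.
So cell 8 is D#4 B3 E3 C#3.

D#4 B3 E3 C#3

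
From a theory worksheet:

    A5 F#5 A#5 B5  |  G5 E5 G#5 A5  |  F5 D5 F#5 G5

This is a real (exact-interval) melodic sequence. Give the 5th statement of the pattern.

Db5 Bb4 D5 Eb5

Taking 4-note groups, the heads are A5, G5, F5: the pattern moves down a 2nd.
Carrying on: Eb5 → Db5.
Statement 5 starts on Db5 and keeps the same exact contour: Db5 Bb4 D5 Eb5.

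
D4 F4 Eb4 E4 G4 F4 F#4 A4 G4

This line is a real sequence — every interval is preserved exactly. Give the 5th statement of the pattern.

A#4 C#5 B4

Unit = 3 notes; the statements start on D4, E4, F#4, moving up a 2nd each time.
Carrying on: G#4 → A#4.
From A#4 the exact shape gives A#4 C#5 B4.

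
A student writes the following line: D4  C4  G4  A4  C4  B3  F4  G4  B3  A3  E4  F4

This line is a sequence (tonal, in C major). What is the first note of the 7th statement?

E3

Unit = 4 notes; the statements start on D4, C4, B3, moving down a 2nd each time.
Extending the heads down a 2nd: A3 → G3 → F3 → E3.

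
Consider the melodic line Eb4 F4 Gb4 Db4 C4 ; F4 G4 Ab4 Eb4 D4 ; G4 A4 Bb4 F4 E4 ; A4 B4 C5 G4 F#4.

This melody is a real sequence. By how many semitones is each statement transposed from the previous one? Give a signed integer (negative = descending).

The 5-note cells begin on Eb4, F4, G4, A4 — each up a 2nd from the last.
Eb4 to F4 spans +2 semitones.

2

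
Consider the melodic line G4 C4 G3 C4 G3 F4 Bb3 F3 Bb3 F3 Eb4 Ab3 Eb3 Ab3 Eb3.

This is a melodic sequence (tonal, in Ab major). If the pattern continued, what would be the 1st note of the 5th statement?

C4

With 5-note cells, note 1 of each statement runs G4, F4, Eb4.
Extending down a 2nd: Db4 → C4.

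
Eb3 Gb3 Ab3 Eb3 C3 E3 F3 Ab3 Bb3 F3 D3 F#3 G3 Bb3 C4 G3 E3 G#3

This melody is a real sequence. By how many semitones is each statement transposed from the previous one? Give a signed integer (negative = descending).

Taking 6-note groups, the heads are Eb3, F3, G3: the pattern moves up a 2nd.
Eb3 to F3 spans +2 semitones.

2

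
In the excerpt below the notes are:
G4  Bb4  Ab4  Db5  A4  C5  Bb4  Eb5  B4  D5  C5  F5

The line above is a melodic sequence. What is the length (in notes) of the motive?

There are 12 notes; a 4-note unit gives 3 cells:
G4 Bb4 Ab4 Db5 | A4 C5 Bb4 Eb5 | B4 D5 C5 F5
Each cell is the previous one up a 2nd — so the unit is 4 notes.

4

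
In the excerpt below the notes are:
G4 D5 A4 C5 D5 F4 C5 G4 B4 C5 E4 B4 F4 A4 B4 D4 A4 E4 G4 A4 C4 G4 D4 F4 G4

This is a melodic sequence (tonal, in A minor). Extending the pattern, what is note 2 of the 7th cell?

With 5-note cells, note 2 of each statement runs D5, C5, B4, A4, G4.
Each moves down a 2nd. Continuing: F4 → E4.

E4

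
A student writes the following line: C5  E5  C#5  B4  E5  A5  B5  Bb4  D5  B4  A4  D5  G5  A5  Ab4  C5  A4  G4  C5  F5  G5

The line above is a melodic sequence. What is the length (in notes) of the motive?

7

Try groups of 7 (3 cells in 21 notes):
C5 E5 C#5 B4 E5 A5 B5 | Bb4 D5 B4 A4 D5 G5 A5 | Ab4 C5 A4 G4 C5 F5 G5
Every group is a transposition down a 2nd of the one before; no shorter unit works.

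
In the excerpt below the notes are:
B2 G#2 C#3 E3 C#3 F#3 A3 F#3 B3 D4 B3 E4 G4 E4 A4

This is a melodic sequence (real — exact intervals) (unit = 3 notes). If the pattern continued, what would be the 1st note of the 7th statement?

Grouping in 3s, the 1st note of each cell is B2, E3, A3, D4, G4.
Carrying that up a 4th forward: C5 → F5.

F5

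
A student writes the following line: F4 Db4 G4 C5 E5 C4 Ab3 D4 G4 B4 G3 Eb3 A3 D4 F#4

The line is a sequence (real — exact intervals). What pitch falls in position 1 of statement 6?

Grouping in 5s, the 1st note of each cell is F4, C4, G3.
Extending down a 4th: D3 → A2 → E2.

E2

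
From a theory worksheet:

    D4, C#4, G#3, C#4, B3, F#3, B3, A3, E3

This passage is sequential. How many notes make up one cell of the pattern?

There are 9 notes; a 3-note unit gives 3 cells:
D4 C#4 G#3 | C#4 B3 F#3 | B3 A3 E3
That's a consistent down a 2nd shift per cell, and no other grouping gives one.

3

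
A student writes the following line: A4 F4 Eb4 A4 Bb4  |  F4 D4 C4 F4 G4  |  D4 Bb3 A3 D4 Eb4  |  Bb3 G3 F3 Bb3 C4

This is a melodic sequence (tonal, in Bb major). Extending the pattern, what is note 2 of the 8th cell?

The unit is 5 notes. Position-2 pitches of the 4 shown cells: F4, D4, Bb3, G3.
Carrying that down a 3rd forward: Eb3 → C3 → A2 → F2.

F2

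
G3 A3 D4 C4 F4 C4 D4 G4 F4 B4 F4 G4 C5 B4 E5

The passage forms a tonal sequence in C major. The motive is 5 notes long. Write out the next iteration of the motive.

The 5-note cells begin on G3, C4, F4 — each up a 4th from the last.
From B4 the diatonic shape gives B4 C5 F5 E5 A5.

B4 C5 F5 E5 A5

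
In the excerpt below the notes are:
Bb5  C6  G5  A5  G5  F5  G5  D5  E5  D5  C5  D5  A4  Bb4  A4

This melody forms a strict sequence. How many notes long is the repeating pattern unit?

There are 15 notes; a 5-note unit gives 3 cells:
Bb5 C6 G5 A5 G5 | F5 G5 D5 E5 D5 | C5 D5 A4 Bb4 A4
That's a consistent down a 4th shift per cell, and no other grouping gives one.

5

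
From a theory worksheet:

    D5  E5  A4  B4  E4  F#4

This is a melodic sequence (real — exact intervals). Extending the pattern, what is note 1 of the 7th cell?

G#2

Grouping in 2s, the 1st note of each cell is D5, A4, E4.
Extending down a 4th: B3 → F#3 → C#3 → G#2.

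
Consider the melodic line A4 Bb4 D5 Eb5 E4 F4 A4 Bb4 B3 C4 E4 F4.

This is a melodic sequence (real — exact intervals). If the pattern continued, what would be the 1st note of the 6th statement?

With 4-note cells, note 1 of each statement runs A4, E4, B3.
Each moves down a 4th. Continuing: F#3 → C#3 → G#2.

G#2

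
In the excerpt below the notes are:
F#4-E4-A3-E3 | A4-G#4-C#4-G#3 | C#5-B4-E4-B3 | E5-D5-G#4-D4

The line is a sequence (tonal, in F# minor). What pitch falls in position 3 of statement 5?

The unit is 4 notes. Position-3 pitches of the 4 shown cells: A3, C#4, E4, G#4.
One more up a 3rd gives B4.

B4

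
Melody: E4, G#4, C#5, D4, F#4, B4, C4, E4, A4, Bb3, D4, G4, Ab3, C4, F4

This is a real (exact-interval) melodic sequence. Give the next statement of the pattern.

Gb3 Bb3 Eb4

The 3-note cells begin on E4, D4, C4, Bb3, Ab3 — each down a 2nd from the last.
From Gb3 the exact shape gives Gb3 Bb3 Eb4.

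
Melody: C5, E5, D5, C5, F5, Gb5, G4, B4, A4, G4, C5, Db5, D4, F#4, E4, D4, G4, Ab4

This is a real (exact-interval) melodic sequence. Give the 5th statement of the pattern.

Unit = 6 notes; the statements start on C5, G4, D4, moving down a 4th each time.
Continuing the starts: A3 → E3.
From E3 the exact shape gives E3 G#3 F#3 E3 A3 Bb3.

E3 G#3 F#3 E3 A3 Bb3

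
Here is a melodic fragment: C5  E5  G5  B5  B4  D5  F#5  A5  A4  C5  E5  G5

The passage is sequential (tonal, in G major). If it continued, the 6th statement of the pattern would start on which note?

With a 4-note motive the entries are C5, B4, A4, each down a 2nd from the previous.
Extending the heads down a 2nd: G4 → F#4 → E4.

E4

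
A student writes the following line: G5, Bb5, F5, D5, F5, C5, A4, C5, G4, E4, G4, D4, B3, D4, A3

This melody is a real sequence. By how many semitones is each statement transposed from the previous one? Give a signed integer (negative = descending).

-5

With a 3-note motive the entries are G5, D5, A4, E4, B3, each down a 4th from the previous.
G5→D5 is 74 − 79 = -5 semitones.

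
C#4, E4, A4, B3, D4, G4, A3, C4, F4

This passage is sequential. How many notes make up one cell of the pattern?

3

There are 9 notes; a 3-note unit gives 3 cells:
C#4 E4 A4 | B3 D4 G4 | A3 C4 F4
That's a consistent down a 2nd shift per cell, and no other grouping gives one.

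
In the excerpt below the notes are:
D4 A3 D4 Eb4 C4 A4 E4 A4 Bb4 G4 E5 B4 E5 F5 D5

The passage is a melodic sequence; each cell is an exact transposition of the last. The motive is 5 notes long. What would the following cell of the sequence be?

With a 5-note motive the entries are D4, A4, E5, each up a 5th from the previous.
Statement 4 starts on B5 and keeps the same exact contour: B5 F#5 B5 C6 A5.

B5 F#5 B5 C6 A5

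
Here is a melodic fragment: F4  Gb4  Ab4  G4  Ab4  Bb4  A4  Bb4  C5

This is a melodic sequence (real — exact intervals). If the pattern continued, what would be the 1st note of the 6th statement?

The unit is 3 notes. Position-1 pitches of the 3 shown cells: F4, G4, A4.
Each moves up a 2nd. Continuing: B4 → C#5 → D#5.

D#5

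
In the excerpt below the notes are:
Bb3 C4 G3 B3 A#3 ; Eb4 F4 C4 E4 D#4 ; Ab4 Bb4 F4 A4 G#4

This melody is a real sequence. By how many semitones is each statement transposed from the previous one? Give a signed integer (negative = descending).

5

The 5-note cells begin on Bb3, Eb4, Ab4 — each up a 4th from the last.
Bb3→Eb4 is 63 − 58 = 5 semitones.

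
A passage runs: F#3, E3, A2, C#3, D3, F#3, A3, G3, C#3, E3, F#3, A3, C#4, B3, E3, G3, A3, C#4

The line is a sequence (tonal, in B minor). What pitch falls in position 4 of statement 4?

B3

With 6-note cells, note 4 of each statement runs C#3, E3, G3.
Each moves up a 3rd; the next is B3.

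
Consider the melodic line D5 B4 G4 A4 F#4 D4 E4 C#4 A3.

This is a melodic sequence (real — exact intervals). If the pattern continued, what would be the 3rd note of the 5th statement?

The unit is 3 notes. Position-3 pitches of the 3 shown cells: G4, D4, A3.
Extending down a 4th: E3 → B2.

B2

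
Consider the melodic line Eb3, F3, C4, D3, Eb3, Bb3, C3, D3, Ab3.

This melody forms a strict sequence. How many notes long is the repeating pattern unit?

3

Try groups of 3 (3 cells in 9 notes):
Eb3 F3 C4 | D3 Eb3 Bb3 | C3 D3 Ab3
Each cell is the previous one down a 2nd — so the unit is 3 notes.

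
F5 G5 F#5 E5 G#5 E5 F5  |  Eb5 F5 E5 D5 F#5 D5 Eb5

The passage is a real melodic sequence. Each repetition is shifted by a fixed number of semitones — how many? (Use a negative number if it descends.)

Unit = 7 notes; the statements start on F5, Eb5, moving down a 2nd each time.
Counting half-steps from F5 to Eb5: -2.

-2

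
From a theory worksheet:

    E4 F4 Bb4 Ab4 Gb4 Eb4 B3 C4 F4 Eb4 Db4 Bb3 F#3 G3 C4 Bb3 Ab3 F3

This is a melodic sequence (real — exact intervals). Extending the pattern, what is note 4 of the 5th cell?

C3

With 6-note cells, note 4 of each statement runs Ab4, Eb4, Bb3.
Each moves down a 4th. Continuing: F3 → C3.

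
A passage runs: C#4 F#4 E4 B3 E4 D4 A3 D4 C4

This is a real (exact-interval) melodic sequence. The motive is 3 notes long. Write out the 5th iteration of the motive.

Taking 3-note groups, the heads are C#4, B3, A3: the pattern moves down a 2nd.
Extending down a 2nd: G3 → F3.
From F3 the exact shape gives F3 Bb3 Ab3.

F3 Bb3 Ab3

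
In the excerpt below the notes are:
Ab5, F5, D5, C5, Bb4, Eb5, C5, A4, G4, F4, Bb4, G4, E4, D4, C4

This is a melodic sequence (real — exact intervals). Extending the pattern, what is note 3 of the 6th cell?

With 5-note cells, note 3 of each statement runs D5, A4, E4.
Extending down a 4th: B3 → F#3 → C#3.

C#3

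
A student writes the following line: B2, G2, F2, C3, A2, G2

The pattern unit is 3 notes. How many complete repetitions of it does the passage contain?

6 notes in groups of 3 gives 6/3 = 2 statements.
Starts: B2, C3 — each up a 2nd.

2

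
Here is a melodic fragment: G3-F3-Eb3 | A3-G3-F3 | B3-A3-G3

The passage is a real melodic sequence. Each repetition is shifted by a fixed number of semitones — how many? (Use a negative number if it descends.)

2

Taking 3-note groups, the heads are G3, A3, B3: the pattern moves up a 2nd.
Counting half-steps from G3 to A3: 2.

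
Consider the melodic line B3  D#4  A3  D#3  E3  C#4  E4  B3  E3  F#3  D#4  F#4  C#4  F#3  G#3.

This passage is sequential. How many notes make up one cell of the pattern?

Try groups of 5 (3 cells in 15 notes):
B3 D#4 A3 D#3 E3 | C#4 E4 B3 E3 F#3 | D#4 F#4 C#4 F#3 G#3
That's a consistent up a 2nd shift per cell, and no other grouping gives one.

5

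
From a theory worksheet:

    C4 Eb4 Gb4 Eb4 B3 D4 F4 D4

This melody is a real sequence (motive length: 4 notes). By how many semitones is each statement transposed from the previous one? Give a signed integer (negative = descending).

Taking 4-note groups, the heads are C4, B3: the pattern moves down a 2nd.
C4→B3 is 59 − 60 = -1 semitones.

-1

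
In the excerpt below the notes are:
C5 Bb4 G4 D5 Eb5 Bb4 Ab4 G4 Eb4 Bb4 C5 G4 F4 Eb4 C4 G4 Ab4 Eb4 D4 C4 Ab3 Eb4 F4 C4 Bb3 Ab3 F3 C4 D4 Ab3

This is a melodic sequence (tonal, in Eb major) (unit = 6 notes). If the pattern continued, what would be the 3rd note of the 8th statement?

With 6-note cells, note 3 of each statement runs G4, Eb4, C4, Ab3, F3.
Carrying that down a 3rd forward: D3 → Bb2 → G2.

G2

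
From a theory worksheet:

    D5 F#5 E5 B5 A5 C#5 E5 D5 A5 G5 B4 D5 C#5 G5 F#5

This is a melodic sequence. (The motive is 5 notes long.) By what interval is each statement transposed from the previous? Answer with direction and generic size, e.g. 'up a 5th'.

Unit = 5 notes; the statements start on D5, C#5, B4, moving down a 2nd each time.
D5 to C#5 is down a 2nd.

down a 2nd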